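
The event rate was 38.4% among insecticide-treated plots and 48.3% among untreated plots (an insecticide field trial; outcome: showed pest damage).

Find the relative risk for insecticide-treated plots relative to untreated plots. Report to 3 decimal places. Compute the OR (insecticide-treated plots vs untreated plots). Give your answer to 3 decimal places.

RR = 0.3840 / 0.4830 = 0.795
odds, insecticide-treated plots = 0.3840/0.6160 = 0.6234
odds, untreated plots = 0.4830/0.5170 = 0.9342
OR = 0.6234 / 0.9342 = 0.667

RR = 0.795; OR = 0.667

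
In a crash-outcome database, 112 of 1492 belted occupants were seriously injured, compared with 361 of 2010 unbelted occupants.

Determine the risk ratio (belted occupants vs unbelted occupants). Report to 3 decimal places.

0.418

risk, belted occupants = 112/1492 = 0.0751
risk, unbelted occupants = 361/2010 = 0.1796
RR = 0.0751 / 0.1796 = 0.418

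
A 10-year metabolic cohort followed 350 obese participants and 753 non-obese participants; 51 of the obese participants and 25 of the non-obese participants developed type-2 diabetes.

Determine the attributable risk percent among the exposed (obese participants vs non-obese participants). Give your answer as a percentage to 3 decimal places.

AR%: 77.215%

risk, obese participants = 51/350 = 0.14571
risk, non-obese participants = 25/753 = 0.03320
AR% = (0.14571 − 0.03320) / 0.14571 = 0.7722 → 77.215%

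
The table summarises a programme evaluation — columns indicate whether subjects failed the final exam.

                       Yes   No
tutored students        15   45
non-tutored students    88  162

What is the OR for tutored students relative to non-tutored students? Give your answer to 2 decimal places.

OR = 0.61

odds, tutored students = 15/45 = 0.3333
odds, non-tutored students = 88/162 = 0.5432
OR = 0.3333 / 0.5432 = 0.61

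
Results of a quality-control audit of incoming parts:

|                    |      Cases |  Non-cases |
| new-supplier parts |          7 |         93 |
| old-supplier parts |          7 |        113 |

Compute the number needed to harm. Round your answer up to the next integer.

risk, new-supplier parts = 7/100 = 0.070000
risk, old-supplier parts = 7/120 = 0.058333
absolute risk difference = 0.011667
1 / 0.011667 = 85.712 → round up → 86

NNH: 86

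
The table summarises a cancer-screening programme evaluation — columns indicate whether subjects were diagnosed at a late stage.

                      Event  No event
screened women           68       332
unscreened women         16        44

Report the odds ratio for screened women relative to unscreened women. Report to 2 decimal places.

OR = (68 × 44) / (332 × 16) = 2992/5312 ≈ 0.56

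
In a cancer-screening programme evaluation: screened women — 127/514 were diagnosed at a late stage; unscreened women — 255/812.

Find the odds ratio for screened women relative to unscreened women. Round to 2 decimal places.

OR = 0.72

odds, screened women = 127/387 = 0.3282
odds, unscreened women = 255/557 = 0.4578
OR = 0.3282 / 0.4578 = 0.72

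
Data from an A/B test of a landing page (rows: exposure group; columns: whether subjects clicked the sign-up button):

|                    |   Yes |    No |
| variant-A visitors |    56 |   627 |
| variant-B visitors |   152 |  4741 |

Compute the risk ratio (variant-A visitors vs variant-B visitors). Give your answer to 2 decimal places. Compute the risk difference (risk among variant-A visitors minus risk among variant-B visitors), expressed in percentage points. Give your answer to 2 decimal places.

risk, variant-A visitors = 56/683 = 0.08199
risk, variant-B visitors = 152/4893 = 0.03106
RR = 0.08199 / 0.03106 = 2.64
risk difference = 0.08199 − 0.03106 = 0.05093 → 5.09 percentage points

RR = 2.64; RD = 5.09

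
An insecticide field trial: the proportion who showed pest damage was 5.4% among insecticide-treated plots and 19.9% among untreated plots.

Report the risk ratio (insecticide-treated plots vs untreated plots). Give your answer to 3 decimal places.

RR = 0.0540 / 0.1990 = 0.271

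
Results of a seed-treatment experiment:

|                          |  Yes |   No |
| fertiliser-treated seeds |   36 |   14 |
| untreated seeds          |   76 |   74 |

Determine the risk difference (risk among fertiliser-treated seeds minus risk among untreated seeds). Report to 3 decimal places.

risk, fertiliser-treated seeds = 36/50 = 0.7200
risk, untreated seeds = 76/150 = 0.5067
risk difference = 0.7200 − 0.5067 = 0.213

0.213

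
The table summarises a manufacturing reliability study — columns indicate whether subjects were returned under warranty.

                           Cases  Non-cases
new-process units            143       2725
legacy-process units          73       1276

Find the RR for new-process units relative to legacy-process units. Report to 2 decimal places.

risk, new-process units = 143/2868 = 0.04986
risk, legacy-process units = 73/1349 = 0.05411
RR = 0.04986 / 0.05411 = 0.92

RR: 0.92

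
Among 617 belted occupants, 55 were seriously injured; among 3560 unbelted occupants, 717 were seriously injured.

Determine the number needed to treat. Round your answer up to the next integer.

risk, belted occupants = 55/617 = 0.089141
risk, unbelted occupants = 717/3560 = 0.201404
absolute risk difference = 0.112263
1 / 0.112263 = 8.908 → round up → 9

NNT: 9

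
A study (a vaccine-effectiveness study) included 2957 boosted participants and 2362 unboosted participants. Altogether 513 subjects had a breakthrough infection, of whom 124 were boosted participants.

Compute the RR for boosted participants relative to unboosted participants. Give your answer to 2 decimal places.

0.25

boosted participants without the outcome: 2957 − 124 = 2833
unboosted participants with the outcome: 513 − 124 = 389
unboosted participants without the outcome: 2362 − 389 = 1973
risk, boosted participants = 124/2957 = 0.04193
risk, unboosted participants = 389/2362 = 0.16469
RR = 0.04193 / 0.16469 = 0.25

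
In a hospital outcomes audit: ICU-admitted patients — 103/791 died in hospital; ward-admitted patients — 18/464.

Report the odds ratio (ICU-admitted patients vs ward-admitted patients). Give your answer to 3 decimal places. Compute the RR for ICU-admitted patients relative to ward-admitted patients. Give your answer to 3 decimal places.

OR = 3.709; RR = 3.357

odds, ICU-admitted patients = 103/688 = 0.14971
odds, ward-admitted patients = 18/446 = 0.04036
OR = 0.14971 / 0.04036 = 3.709
risk, ICU-admitted patients = 103/791 = 0.13021
risk, ward-admitted patients = 18/464 = 0.03879
RR = 0.13021 / 0.03879 = 3.357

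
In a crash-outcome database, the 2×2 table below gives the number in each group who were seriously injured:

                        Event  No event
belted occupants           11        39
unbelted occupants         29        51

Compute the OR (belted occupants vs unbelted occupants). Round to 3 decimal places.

OR = (11 × 51) / (39 × 29) = 561/1131 ≈ 0.496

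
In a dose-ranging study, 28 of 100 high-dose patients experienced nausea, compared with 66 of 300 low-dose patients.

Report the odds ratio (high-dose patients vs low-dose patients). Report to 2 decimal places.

1.38

odds, high-dose patients = 28/72 = 0.3889
odds, low-dose patients = 66/234 = 0.2821
OR = 0.3889 / 0.2821 = 1.38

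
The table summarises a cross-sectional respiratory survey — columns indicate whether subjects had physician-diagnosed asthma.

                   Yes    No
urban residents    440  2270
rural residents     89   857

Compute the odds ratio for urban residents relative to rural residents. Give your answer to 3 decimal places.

OR = (440 × 857) / (2270 × 89) = 377080/202030 ≈ 1.866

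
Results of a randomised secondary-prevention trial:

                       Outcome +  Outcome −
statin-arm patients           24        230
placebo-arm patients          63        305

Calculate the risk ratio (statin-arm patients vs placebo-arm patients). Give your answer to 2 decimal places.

risk, statin-arm patients = 24/254 = 0.0945
risk, placebo-arm patients = 63/368 = 0.1712
RR = 0.0945 / 0.1712 = 0.55

0.55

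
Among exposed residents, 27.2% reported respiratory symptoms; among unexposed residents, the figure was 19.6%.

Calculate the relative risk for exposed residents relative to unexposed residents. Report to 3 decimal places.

RR = 0.2720 / 0.1960 = 1.388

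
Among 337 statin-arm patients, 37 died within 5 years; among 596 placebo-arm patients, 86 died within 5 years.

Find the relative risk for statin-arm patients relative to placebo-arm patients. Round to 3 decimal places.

RR ≈ 0.761

risk, statin-arm patients = 37/337 = 0.1098
risk, placebo-arm patients = 86/596 = 0.1443
RR = 0.1098 / 0.1443 = 0.761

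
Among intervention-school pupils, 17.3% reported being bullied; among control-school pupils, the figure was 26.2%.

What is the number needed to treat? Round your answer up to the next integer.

NNT = 12

absolute risk difference = 0.089000
1 / 0.089000 = 11.236 → round up → 12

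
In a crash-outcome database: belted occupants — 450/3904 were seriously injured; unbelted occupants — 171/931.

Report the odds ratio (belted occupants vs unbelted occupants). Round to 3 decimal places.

0.579

odds, belted occupants = 450/3454 = 0.1303
odds, unbelted occupants = 171/760 = 0.2250
OR = 0.1303 / 0.2250 = 0.579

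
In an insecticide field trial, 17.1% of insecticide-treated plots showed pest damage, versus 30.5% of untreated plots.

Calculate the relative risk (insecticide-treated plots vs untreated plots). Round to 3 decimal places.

RR = 0.1710 / 0.3050 = 0.561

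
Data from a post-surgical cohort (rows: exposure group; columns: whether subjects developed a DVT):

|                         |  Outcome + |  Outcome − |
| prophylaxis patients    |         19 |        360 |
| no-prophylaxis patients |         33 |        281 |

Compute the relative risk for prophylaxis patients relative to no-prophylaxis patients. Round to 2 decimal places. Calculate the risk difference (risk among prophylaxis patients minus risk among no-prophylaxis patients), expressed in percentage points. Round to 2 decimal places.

RR = 0.48; RD = -5.50

risk, prophylaxis patients = 19/379 = 0.0501
risk, no-prophylaxis patients = 33/314 = 0.1051
RR = 0.0501 / 0.1051 = 0.48
risk difference = 0.0501 − 0.1051 = -0.0550 → -5.50 percentage points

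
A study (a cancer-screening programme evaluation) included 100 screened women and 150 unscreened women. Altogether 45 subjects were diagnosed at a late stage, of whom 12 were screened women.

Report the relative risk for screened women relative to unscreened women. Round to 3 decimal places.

screened women without the outcome: 100 − 12 = 88
unscreened women with the outcome: 45 − 12 = 33
unscreened women without the outcome: 150 − 33 = 117
risk, screened women = 12/100 = 0.1200
risk, unscreened women = 33/150 = 0.2200
RR = 0.1200 / 0.2200 = 0.545

RR: 0.545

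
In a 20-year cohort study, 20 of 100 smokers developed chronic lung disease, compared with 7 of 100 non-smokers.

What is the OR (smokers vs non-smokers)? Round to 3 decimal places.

OR = (20 × 93) / (80 × 7) = 1860/560 ≈ 3.321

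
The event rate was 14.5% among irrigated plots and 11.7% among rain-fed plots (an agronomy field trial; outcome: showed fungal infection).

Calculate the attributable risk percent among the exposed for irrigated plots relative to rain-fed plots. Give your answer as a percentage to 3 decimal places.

AR% = (0.1450 − 0.1170) / 0.1450 = 0.1931 → 19.310%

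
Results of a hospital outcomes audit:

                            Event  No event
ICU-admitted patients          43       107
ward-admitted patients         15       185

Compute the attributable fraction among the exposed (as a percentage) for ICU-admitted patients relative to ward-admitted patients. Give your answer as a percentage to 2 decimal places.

risk, ICU-admitted patients = 43/150 = 0.2867
risk, ward-admitted patients = 15/200 = 0.0750
AR% = (0.2867 − 0.0750) / 0.2867 = 0.7384 → 73.84%

73.84%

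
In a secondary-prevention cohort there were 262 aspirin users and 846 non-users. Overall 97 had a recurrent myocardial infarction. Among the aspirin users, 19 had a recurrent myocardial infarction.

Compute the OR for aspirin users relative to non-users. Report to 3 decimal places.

aspirin users without the outcome: 262 − 19 = 243
non-users with the outcome: 97 − 19 = 78
non-users without the outcome: 846 − 78 = 768
OR = (19 × 768) / (243 × 78) = 14592/18954 ≈ 0.770

OR ≈ 0.770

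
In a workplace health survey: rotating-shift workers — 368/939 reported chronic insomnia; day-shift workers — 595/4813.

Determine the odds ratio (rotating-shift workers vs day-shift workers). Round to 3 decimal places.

OR = (368 × 4218) / (571 × 595) = 1552224/339745 ≈ 4.569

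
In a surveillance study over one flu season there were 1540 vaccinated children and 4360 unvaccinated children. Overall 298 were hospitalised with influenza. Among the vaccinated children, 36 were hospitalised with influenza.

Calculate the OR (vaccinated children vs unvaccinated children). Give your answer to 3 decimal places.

OR: 0.374

vaccinated children without the outcome: 1540 − 36 = 1504
unvaccinated children with the outcome: 298 − 36 = 262
unvaccinated children without the outcome: 4360 − 262 = 4098
OR = (36 × 4098) / (1504 × 262) = 147528/394048 ≈ 0.374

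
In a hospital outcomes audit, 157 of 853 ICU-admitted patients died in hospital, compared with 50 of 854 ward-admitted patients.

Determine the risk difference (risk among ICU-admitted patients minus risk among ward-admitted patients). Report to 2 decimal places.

RD ≈ 0.13

risk, ICU-admitted patients = 157/853 = 0.1841
risk, ward-admitted patients = 50/854 = 0.0585
risk difference = 0.1841 − 0.0585 = 0.13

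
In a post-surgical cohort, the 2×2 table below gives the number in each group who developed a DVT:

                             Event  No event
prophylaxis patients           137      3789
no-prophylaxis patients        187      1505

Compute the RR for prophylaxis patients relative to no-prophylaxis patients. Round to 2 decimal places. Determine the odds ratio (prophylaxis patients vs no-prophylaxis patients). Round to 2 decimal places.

risk, prophylaxis patients = 137/3926 = 0.03490
risk, no-prophylaxis patients = 187/1692 = 0.11052
RR = 0.03490 / 0.11052 = 0.32
OR = (137 × 1505) / (3789 × 187) = 206185/708543 ≈ 0.29

RR = 0.32; OR = 0.29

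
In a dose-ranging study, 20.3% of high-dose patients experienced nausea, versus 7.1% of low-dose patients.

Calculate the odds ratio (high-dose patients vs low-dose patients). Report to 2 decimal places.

3.33

odds, high-dose patients = 0.2030/0.7970 = 0.2547
odds, low-dose patients = 0.0710/0.9290 = 0.0764
OR = 0.2547 / 0.0764 = 3.33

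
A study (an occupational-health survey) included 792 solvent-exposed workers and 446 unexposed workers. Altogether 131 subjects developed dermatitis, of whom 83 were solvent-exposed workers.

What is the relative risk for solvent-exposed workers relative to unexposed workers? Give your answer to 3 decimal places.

RR: 0.974

solvent-exposed workers without the outcome: 792 − 83 = 709
unexposed workers with the outcome: 131 − 83 = 48
unexposed workers without the outcome: 446 − 48 = 398
risk, solvent-exposed workers = 83/792 = 0.1048
risk, unexposed workers = 48/446 = 0.1076
RR = 0.1048 / 0.1076 = 0.974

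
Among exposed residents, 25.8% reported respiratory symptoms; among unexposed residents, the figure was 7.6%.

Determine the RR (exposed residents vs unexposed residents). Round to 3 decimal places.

RR = 0.2580 / 0.0760 = 3.395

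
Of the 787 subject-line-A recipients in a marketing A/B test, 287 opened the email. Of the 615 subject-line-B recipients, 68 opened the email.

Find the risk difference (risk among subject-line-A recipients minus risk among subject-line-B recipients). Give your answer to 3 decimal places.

0.254

risk, subject-line-A recipients = 287/787 = 0.3647
risk, subject-line-B recipients = 68/615 = 0.1106
risk difference = 0.3647 − 0.1106 = 0.254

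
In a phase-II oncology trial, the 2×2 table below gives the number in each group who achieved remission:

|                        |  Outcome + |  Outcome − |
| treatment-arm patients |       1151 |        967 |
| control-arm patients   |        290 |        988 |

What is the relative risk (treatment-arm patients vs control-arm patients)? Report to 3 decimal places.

risk, treatment-arm patients = 1151/2118 = 0.5434
risk, control-arm patients = 290/1278 = 0.2269
RR = 0.5434 / 0.2269 = 2.395

2.395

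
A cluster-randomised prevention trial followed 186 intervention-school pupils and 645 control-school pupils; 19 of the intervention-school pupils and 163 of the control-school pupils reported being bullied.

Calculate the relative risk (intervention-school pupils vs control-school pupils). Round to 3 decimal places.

0.404

risk, intervention-school pupils = 19/186 = 0.1022
risk, control-school pupils = 163/645 = 0.2527
RR = 0.1022 / 0.2527 = 0.404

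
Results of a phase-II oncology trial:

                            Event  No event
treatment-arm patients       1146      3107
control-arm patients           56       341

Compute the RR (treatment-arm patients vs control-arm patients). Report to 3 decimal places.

1.910

risk, treatment-arm patients = 1146/4253 = 0.2695
risk, control-arm patients = 56/397 = 0.1411
RR = 0.2695 / 0.1411 = 1.910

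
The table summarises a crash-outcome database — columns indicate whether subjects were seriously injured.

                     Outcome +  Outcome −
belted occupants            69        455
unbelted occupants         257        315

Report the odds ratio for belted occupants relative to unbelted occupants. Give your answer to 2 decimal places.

odds, belted occupants = 69/455 = 0.1516
odds, unbelted occupants = 257/315 = 0.8159
OR = 0.1516 / 0.8159 = 0.19

OR ≈ 0.19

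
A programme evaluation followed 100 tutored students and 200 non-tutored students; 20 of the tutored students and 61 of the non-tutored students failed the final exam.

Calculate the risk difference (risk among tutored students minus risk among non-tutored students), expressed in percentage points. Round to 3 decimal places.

risk, tutored students = 20/100 = 0.2000
risk, non-tutored students = 61/200 = 0.3050
risk difference = 0.2000 − 0.3050 = -0.1050 → -10.500 percentage points

RD: -10.500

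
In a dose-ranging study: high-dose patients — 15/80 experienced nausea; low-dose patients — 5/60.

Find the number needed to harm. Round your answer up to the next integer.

NNH = 10

risk, high-dose patients = 15/80 = 0.187500
risk, low-dose patients = 5/60 = 0.083333
absolute risk difference = 0.104167
1 / 0.104167 = 9.600 → round up → 10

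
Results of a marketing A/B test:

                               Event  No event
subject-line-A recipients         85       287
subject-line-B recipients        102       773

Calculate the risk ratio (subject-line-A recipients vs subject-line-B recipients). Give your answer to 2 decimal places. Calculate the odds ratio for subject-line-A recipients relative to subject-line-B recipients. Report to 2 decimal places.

risk, subject-line-A recipients = 85/372 = 0.2285
risk, subject-line-B recipients = 102/875 = 0.1166
RR = 0.2285 / 0.1166 = 1.96
odds, subject-line-A recipients = 85/287 = 0.2962
odds, subject-line-B recipients = 102/773 = 0.1320
OR = 0.2962 / 0.1320 = 2.24

RR = 1.96; OR = 2.24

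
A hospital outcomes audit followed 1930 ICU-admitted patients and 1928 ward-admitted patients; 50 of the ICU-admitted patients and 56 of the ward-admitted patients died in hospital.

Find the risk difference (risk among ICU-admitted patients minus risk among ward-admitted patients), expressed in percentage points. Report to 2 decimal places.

risk, ICU-admitted patients = 50/1930 = 0.02591
risk, ward-admitted patients = 56/1928 = 0.02905
risk difference = 0.02591 − 0.02905 = -0.00314 → -0.31 percentage points

RD = -0.31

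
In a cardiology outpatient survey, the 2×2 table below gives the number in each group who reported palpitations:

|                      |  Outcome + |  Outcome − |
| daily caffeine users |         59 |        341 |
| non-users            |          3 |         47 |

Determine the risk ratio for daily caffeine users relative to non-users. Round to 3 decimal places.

RR: 2.458

risk, daily caffeine users = 59/400 = 0.1475
risk, non-users = 3/50 = 0.0600
RR = 0.1475 / 0.0600 = 2.458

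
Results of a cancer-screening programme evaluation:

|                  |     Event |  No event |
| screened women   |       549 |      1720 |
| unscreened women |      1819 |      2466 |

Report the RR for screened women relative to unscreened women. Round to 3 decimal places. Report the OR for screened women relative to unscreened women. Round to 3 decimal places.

risk, screened women = 549/2269 = 0.2420
risk, unscreened women = 1819/4285 = 0.4245
RR = 0.2420 / 0.4245 = 0.570
odds, screened women = 549/1720 = 0.3192
odds, unscreened women = 1819/2466 = 0.7376
OR = 0.3192 / 0.7376 = 0.433

RR = 0.570; OR = 0.433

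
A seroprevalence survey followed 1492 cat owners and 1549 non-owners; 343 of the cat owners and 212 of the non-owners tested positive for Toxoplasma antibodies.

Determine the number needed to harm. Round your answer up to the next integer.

NNH = 11

risk, cat owners = 343/1492 = 0.229893
risk, non-owners = 212/1549 = 0.136862
absolute risk difference = 0.093030
1 / 0.093030 = 10.749 → round up → 11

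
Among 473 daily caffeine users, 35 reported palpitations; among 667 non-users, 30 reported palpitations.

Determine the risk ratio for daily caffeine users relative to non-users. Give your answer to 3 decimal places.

risk, daily caffeine users = 35/473 = 0.07400
risk, non-users = 30/667 = 0.04498
RR = 0.07400 / 0.04498 = 1.645

1.645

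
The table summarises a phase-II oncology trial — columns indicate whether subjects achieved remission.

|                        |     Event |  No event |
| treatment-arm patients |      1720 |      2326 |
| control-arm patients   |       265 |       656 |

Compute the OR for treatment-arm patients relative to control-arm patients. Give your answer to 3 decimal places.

OR = (1720 × 656) / (2326 × 265) = 1128320/616390 ≈ 1.831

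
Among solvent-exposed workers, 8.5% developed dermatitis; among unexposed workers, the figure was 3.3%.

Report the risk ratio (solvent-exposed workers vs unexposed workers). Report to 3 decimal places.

RR = 0.08500 / 0.03300 = 2.576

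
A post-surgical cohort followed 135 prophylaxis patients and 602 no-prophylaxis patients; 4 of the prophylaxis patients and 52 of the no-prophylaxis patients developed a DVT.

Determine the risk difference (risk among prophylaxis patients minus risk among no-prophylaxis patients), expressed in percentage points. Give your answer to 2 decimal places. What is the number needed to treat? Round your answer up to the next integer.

RD = -5.67; NNT = 18

risk, prophylaxis patients = 4/135 = 0.02963
risk, no-prophylaxis patients = 52/602 = 0.08638
risk difference = 0.02963 − 0.08638 = -0.05675 → -5.67 percentage points
absolute risk difference = 0.056749
1 / 0.056749 = 17.621 → round up → 18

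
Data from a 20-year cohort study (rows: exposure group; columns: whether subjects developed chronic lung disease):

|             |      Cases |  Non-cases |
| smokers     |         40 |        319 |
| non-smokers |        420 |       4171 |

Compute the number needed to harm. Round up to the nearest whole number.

risk, smokers = 40/359 = 0.111421
risk, non-smokers = 420/4591 = 0.091483
absolute risk difference = 0.019937
1 / 0.019937 = 50.158 → round up → 51

NNH ≈ 51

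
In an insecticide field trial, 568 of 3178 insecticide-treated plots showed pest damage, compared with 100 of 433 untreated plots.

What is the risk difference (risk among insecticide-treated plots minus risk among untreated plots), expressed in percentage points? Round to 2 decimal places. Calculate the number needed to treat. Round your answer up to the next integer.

RD = -5.22; NNT = 20

risk, insecticide-treated plots = 568/3178 = 0.1787
risk, untreated plots = 100/433 = 0.2309
risk difference = 0.1787 − 0.2309 = -0.0522 → -5.22 percentage points
absolute risk difference = 0.052218
1 / 0.052218 = 19.150 → round up → 20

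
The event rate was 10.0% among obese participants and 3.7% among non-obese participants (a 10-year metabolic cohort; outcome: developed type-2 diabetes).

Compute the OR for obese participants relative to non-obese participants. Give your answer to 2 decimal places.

OR ≈ 2.89

odds, obese participants = 0.10000/0.90000 = 0.11111
odds, non-obese participants = 0.03700/0.96300 = 0.03842
OR = 0.11111 / 0.03842 = 2.89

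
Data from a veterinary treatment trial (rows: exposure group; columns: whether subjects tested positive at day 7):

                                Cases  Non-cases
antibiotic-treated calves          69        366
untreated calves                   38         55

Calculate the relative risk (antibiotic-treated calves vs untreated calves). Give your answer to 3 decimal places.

risk, antibiotic-treated calves = 69/435 = 0.1586
risk, untreated calves = 38/93 = 0.4086
RR = 0.1586 / 0.4086 = 0.388

0.388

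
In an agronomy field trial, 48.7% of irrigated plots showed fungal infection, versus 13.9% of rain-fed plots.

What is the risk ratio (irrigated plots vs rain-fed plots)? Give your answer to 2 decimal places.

RR = 0.4870 / 0.1390 = 3.50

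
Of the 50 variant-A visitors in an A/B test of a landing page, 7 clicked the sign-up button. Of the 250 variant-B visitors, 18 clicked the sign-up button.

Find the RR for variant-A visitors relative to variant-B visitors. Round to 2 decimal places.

1.94

risk, variant-A visitors = 7/50 = 0.1400
risk, variant-B visitors = 18/250 = 0.0720
RR = 0.1400 / 0.0720 = 1.94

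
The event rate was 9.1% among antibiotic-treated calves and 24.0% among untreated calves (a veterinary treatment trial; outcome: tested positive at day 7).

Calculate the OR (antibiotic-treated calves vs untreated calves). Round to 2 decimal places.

odds, antibiotic-treated calves = 0.0910/0.9090 = 0.1001
odds, untreated calves = 0.2400/0.7600 = 0.3158
OR = 0.1001 / 0.3158 = 0.32

0.32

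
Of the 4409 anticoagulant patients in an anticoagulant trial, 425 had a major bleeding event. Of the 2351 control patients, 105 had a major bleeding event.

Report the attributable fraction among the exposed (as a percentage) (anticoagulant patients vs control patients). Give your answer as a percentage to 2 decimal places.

risk, anticoagulant patients = 425/4409 = 0.09639
risk, control patients = 105/2351 = 0.04466
AR% = (0.09639 − 0.04466) / 0.09639 = 0.5367 → 53.67%

53.67%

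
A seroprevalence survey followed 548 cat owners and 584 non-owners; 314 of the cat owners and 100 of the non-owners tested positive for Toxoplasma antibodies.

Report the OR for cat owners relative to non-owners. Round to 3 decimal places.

OR = (314 × 484) / (234 × 100) = 151976/23400 ≈ 6.495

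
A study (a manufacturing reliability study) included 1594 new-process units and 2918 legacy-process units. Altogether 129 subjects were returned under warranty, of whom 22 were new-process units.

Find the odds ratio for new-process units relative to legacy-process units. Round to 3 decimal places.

new-process units without the outcome: 1594 − 22 = 1572
legacy-process units with the outcome: 129 − 22 = 107
legacy-process units without the outcome: 2918 − 107 = 2811
OR = (22 × 2811) / (1572 × 107) = 61842/168204 ≈ 0.368

0.368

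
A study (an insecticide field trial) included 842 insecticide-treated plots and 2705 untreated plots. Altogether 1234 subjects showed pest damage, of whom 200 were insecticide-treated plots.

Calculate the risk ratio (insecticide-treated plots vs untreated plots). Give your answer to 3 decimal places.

RR: 0.621

insecticide-treated plots without the outcome: 842 − 200 = 642
untreated plots with the outcome: 1234 − 200 = 1034
untreated plots without the outcome: 2705 − 1034 = 1671
risk, insecticide-treated plots = 200/842 = 0.2375
risk, untreated plots = 1034/2705 = 0.3823
RR = 0.2375 / 0.3823 = 0.621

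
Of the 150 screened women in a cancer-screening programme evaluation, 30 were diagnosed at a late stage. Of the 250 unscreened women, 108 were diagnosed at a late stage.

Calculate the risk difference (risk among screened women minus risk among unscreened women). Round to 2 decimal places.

-0.23

risk, screened women = 30/150 = 0.2000
risk, unscreened women = 108/250 = 0.4320
risk difference = 0.2000 − 0.4320 = -0.23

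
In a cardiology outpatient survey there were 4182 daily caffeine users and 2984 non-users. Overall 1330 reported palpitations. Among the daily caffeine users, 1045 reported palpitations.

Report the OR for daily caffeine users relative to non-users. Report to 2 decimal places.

3.15

daily caffeine users without the outcome: 4182 − 1045 = 3137
non-users with the outcome: 1330 − 1045 = 285
non-users without the outcome: 2984 − 285 = 2699
OR = (1045 × 2699) / (3137 × 285) = 2820455/894045 ≈ 3.15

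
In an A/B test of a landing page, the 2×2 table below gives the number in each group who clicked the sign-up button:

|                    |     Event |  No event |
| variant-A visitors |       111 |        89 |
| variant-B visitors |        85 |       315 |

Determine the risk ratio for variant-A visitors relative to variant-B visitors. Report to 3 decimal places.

RR: 2.612

risk, variant-A visitors = 111/200 = 0.5550
risk, variant-B visitors = 85/400 = 0.2125
RR = 0.5550 / 0.2125 = 2.612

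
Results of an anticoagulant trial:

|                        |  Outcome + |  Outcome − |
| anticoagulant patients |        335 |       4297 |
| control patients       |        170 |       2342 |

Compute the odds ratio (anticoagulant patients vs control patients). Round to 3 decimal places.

OR = (335 × 2342) / (4297 × 170) = 784570/730490 ≈ 1.074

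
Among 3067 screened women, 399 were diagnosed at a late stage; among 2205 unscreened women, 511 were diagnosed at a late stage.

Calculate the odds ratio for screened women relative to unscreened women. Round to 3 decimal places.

OR = (399 × 1694) / (2668 × 511) = 675906/1363348 ≈ 0.496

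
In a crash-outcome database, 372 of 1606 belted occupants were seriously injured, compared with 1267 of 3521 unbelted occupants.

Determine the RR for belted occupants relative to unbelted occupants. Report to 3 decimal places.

risk, belted occupants = 372/1606 = 0.2316
risk, unbelted occupants = 1267/3521 = 0.3598
RR = 0.2316 / 0.3598 = 0.644

0.644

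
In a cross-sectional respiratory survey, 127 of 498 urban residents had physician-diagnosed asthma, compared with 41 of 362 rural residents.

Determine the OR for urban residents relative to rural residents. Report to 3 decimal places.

OR = (127 × 321) / (371 × 41) = 40767/15211 ≈ 2.680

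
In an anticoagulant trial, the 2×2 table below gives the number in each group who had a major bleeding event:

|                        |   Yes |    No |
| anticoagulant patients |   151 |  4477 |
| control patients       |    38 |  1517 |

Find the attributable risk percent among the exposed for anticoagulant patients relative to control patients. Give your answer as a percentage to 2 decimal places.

AR% ≈ 25.10%

risk, anticoagulant patients = 151/4628 = 0.03263
risk, control patients = 38/1555 = 0.02444
AR% = (0.03263 − 0.02444) / 0.03263 = 0.2510 → 25.10%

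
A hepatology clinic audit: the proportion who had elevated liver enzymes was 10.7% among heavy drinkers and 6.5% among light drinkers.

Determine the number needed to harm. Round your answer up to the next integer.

NNH: 24

absolute risk difference = 0.042000
1 / 0.042000 = 23.810 → round up → 24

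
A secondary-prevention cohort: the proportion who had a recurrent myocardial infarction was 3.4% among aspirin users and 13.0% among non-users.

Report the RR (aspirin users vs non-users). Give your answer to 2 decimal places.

RR = 0.03400 / 0.13000 = 0.26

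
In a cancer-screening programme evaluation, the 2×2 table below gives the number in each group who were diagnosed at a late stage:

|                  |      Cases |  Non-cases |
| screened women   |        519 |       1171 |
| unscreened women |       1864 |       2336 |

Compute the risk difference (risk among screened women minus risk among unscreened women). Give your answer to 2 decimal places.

risk, screened women = 519/1690 = 0.3071
risk, unscreened women = 1864/4200 = 0.4438
risk difference = 0.3071 − 0.4438 = -0.14

RD = -0.14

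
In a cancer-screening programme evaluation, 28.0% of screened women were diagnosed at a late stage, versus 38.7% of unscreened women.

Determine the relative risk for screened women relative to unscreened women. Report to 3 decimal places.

RR = 0.2800 / 0.3870 = 0.724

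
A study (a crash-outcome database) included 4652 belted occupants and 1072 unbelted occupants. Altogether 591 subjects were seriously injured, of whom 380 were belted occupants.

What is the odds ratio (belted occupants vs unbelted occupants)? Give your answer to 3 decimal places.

0.363

belted occupants without the outcome: 4652 − 380 = 4272
unbelted occupants with the outcome: 591 − 380 = 211
unbelted occupants without the outcome: 1072 − 211 = 861
OR = (380 × 861) / (4272 × 211) = 327180/901392 ≈ 0.363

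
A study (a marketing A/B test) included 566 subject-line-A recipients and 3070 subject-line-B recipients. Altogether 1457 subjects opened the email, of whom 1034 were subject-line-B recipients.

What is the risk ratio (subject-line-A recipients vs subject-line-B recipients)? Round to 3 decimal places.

RR ≈ 2.219

subject-line-A recipients with the outcome: 1457 − 1034 = 423
subject-line-A recipients without the outcome: 566 − 423 = 143
subject-line-B recipients without the outcome: 3070 − 1034 = 2036
risk, subject-line-A recipients = 423/566 = 0.7473
risk, subject-line-B recipients = 1034/3070 = 0.3368
RR = 0.7473 / 0.3368 = 2.219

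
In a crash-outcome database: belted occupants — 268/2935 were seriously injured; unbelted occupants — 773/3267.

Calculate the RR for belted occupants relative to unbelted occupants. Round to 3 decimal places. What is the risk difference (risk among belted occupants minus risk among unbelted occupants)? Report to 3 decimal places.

risk, belted occupants = 268/2935 = 0.0913
risk, unbelted occupants = 773/3267 = 0.2366
RR = 0.0913 / 0.2366 = 0.386
risk difference = 0.0913 − 0.2366 = -0.145

RR = 0.386; RD = -0.145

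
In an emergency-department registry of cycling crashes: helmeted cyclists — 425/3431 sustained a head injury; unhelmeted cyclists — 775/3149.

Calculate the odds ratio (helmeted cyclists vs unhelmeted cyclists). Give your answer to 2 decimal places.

odds, helmeted cyclists = 425/3006 = 0.1414
odds, unhelmeted cyclists = 775/2374 = 0.3265
OR = 0.1414 / 0.3265 = 0.43

0.43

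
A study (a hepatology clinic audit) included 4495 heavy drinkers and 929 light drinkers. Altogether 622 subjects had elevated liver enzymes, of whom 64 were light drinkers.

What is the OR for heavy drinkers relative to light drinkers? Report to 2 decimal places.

OR = 1.92

heavy drinkers with the outcome: 622 − 64 = 558
heavy drinkers without the outcome: 4495 − 558 = 3937
light drinkers without the outcome: 929 − 64 = 865
OR = (558 × 865) / (3937 × 64) = 482670/251968 ≈ 1.92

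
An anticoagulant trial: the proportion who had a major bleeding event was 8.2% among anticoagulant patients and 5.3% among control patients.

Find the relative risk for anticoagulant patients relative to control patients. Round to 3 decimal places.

RR = 0.0820 / 0.0530 = 1.547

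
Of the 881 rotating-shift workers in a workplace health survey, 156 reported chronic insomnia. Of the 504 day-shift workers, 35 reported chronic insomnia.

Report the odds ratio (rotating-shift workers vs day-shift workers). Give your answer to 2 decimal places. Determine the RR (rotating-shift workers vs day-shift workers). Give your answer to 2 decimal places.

OR = (156 × 469) / (725 × 35) = 73164/25375 ≈ 2.88
risk, rotating-shift workers = 156/881 = 0.1771
risk, day-shift workers = 35/504 = 0.0694
RR = 0.1771 / 0.0694 = 2.55

OR = 2.88; RR = 2.55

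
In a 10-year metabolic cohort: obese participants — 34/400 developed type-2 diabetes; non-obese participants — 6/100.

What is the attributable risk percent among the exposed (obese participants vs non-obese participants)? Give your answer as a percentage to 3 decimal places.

29.412%

risk, obese participants = 34/400 = 0.0850
risk, non-obese participants = 6/100 = 0.0600
AR% = (0.0850 − 0.0600) / 0.0850 = 0.2941 → 29.412%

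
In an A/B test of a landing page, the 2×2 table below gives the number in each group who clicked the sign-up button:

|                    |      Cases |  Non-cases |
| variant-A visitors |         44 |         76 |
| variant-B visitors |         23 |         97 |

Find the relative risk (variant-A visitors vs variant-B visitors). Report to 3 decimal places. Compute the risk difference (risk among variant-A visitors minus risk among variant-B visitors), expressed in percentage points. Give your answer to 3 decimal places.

risk, variant-A visitors = 44/120 = 0.3667
risk, variant-B visitors = 23/120 = 0.1917
RR = 0.3667 / 0.1917 = 1.913
risk difference = 0.3667 − 0.1917 = 0.1750 → 17.500 percentage points

RR = 1.913; RD = 17.500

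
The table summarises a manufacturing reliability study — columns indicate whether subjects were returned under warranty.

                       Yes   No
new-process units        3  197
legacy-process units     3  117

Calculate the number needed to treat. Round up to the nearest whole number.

100

risk, new-process units = 3/200 = 0.015000
risk, legacy-process units = 3/120 = 0.025000
absolute risk difference = 0.010000
1 / 0.010000 = 100.000 → round up → 100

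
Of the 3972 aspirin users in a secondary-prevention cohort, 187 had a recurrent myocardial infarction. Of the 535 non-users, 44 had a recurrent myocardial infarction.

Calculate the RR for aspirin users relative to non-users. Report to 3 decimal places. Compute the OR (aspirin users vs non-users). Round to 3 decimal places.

risk, aspirin users = 187/3972 = 0.04708
risk, non-users = 44/535 = 0.08224
RR = 0.04708 / 0.08224 = 0.572
OR = (187 × 491) / (3785 × 44) = 91817/166540 ≈ 0.551

RR = 0.572; OR = 0.551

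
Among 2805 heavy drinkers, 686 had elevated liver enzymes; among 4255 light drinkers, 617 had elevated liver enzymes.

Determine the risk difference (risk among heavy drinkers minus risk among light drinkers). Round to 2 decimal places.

risk, heavy drinkers = 686/2805 = 0.2446
risk, light drinkers = 617/4255 = 0.1450
risk difference = 0.2446 − 0.1450 = 0.10

0.10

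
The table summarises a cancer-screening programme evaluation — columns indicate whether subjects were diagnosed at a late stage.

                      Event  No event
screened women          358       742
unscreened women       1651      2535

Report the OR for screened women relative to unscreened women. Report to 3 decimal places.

odds, screened women = 358/742 = 0.4825
odds, unscreened women = 1651/2535 = 0.6513
OR = 0.4825 / 0.6513 = 0.741

OR = 0.741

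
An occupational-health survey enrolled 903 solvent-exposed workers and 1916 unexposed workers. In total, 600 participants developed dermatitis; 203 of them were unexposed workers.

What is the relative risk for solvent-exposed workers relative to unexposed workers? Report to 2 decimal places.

4.15

solvent-exposed workers with the outcome: 600 − 203 = 397
solvent-exposed workers without the outcome: 903 − 397 = 506
unexposed workers without the outcome: 1916 − 203 = 1713
risk, solvent-exposed workers = 397/903 = 0.4396
risk, unexposed workers = 203/1916 = 0.1059
RR = 0.4396 / 0.1059 = 4.15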